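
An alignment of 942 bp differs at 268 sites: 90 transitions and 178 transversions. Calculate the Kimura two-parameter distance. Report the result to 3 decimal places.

0.358

P = 90/942 ≈ 0.095541 and Q = 178/942 ≈ 0.18896.
Under the Kimura two-parameter model, d = −½ ln(1 − 2P − Q) − ¼ ln(1 − 2Q).
1 − 2P − Q = 0.619958, giving −½ ln(0.619958) = 0.239052.
1 − 2Q = 0.62208, giving −¼ ln(0.62208) = 0.118672.
d = 0.239052 + 0.118672 = 0.357724.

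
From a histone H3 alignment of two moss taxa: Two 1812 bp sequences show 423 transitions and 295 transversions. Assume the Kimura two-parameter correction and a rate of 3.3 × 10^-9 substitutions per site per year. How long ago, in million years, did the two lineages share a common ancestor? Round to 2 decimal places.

P = 423/1812 ≈ 0.233444 and Q = 295/1812 ≈ 0.162804.
Under the Kimura two-parameter model, d = −½ ln(1 − 2P − Q) − ¼ ln(1 − 2Q).
1 − 2P − Q = 0.370308, giving −½ ln(0.370308) = 0.496710.
1 − 2Q = 0.674392, giving −¼ ln(0.674392) = 0.098486.
d = 0.496710 + 0.098486 = 0.595196.
Under a molecular clock d = 2μt, so t = d/(2μ) = 0.595196 / (2 × 3.3 × 10^-9) = 90.18 million years.

90.18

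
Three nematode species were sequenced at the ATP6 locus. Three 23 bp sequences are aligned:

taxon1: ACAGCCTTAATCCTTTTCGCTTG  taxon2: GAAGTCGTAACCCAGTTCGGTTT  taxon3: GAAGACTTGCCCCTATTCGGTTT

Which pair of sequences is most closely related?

taxon2 and taxon3

taxon1–taxon2: 9/23 differ, p = 0.391, d = 0.553.
taxon1–taxon3: 9/23 differ, p = 0.391, d = 0.553.
taxon2–taxon3: 6/23 differ, p = 0.261, d = 0.321.
The smallest distance is between taxon2 and taxon3.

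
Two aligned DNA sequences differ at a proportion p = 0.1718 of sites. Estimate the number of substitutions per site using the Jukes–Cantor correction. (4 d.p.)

0.1951

d = −(3/4) ln(1 − 4p/3) = −0.75 ln(1 − 0.229067) = −0.75 ln(0.770933)
  = −0.75 × (-0.260154) = 0.195116 substitutions/site.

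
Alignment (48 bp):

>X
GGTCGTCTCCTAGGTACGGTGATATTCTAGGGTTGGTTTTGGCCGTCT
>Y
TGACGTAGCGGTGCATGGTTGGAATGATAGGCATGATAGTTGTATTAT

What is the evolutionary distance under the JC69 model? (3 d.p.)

The sequences differ at 26 of 48 sites, so p = 26/48 ≈ 0.541667.
d = −(3/4) ln(1 − 4p/3) = −0.75 ln(1 − 0.722223) = −0.75 ln(0.277777)
  = −0.75 × (-1.280937) = 0.960703 substitutions/site.

0.961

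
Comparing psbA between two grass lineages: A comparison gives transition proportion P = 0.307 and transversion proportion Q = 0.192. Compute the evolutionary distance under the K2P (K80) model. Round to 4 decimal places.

0.9411

Under the Kimura two-parameter model, d = −½ ln(1 − 2P − Q) − ¼ ln(1 − 2Q).
1 − 2P − Q = 0.194, giving −½ ln(0.194) = 0.819949.
1 − 2Q = 0.616, giving −¼ ln(0.616) = 0.121127.
d = 0.819949 + 0.121127 = 0.941076.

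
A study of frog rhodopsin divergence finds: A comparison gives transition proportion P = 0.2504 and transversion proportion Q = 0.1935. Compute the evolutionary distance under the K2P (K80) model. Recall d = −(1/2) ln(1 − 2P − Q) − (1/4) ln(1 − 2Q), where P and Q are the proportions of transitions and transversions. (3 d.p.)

0.715

Under the Kimura two-parameter model, d = −½ ln(1 − 2P − Q) − ¼ ln(1 − 2Q).
1 − 2P − Q = 0.3057, giving −½ ln(0.3057) = 0.592576.
1 − 2Q = 0.613, giving −¼ ln(0.613) = 0.122348.
d = 0.592576 + 0.122348 = 0.714924.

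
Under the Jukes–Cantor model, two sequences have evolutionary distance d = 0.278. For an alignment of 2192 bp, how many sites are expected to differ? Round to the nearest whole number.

509

Invert JC69: p = (3/4)(1 − e^(−4d/3)) = 0.75 × (1 − e^(-0.370667)) = 0.75 × (1 − 0.690274) = 0.232295.
Expected differing sites = pL ≈ 0.232295 × 2192 = 509.19064 ≈ 509.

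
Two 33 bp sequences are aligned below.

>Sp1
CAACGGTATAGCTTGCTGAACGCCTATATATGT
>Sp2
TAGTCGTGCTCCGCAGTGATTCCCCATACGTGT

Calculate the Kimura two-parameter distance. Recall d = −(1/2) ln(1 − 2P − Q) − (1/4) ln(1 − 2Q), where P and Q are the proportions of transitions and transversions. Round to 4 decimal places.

1.1931

Of 33 sites, 11 differences are transitions and 7 are transversions, so P = 11/33 ≈ 0.333333 and Q = 7/33 ≈ 0.212121.
Under the Kimura two-parameter model, d = −½ ln(1 − 2P − Q) − ¼ ln(1 − 2Q).
1 − 2P − Q = 0.121213, giving −½ ln(0.121213) = 1.055103.
1 − 2Q = 0.575758, giving −¼ ln(0.575758) = 0.138017.
d = 1.055103 + 0.138017 = 1.193120.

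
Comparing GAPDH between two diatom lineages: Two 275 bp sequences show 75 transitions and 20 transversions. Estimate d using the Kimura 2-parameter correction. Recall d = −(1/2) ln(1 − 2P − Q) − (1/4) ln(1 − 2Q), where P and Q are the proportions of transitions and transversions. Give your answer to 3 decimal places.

P = 75/275 ≈ 0.272727 and Q = 20/275 ≈ 0.072727.
Under the Kimura two-parameter model, d = −½ ln(1 − 2P − Q) − ¼ ln(1 − 2Q).
1 − 2P − Q = 0.381819, giving −½ ln(0.381819) = 0.481404.
1 − 2Q = 0.854546, giving −¼ ln(0.854546) = 0.039296.
d = 0.481404 + 0.039296 = 0.520700.

0.521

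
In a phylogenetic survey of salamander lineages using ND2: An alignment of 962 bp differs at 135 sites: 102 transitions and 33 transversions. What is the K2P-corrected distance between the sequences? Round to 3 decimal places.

P = 102/962 ≈ 0.106029 and Q = 33/962 ≈ 0.034304.
Under the Kimura two-parameter model, d = −½ ln(1 − 2P − Q) − ¼ ln(1 − 2Q).
1 − 2P − Q = 0.753638, giving −½ ln(0.753638) = 0.141422.
1 − 2Q = 0.931392, giving −¼ ln(0.931392) = 0.017769.
d = 0.141422 + 0.017769 = 0.159191.

0.159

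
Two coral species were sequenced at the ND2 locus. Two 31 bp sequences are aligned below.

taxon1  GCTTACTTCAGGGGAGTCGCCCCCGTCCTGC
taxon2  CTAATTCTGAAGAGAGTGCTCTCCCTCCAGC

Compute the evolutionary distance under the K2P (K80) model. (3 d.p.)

Of 31 sites, 7 differences are transitions and 9 are transversions, so P = 7/31 ≈ 0.225806 and Q = 9/31 ≈ 0.290323.
Under the Kimura two-parameter model, d = −½ ln(1 − 2P − Q) − ¼ ln(1 − 2Q).
1 − 2P − Q = 0.258065, giving −½ ln(0.258065) = 0.677272.
1 − 2Q = 0.419354, giving −¼ ln(0.419354) = 0.217260.
d = 0.677272 + 0.217260 = 0.894532.

0.895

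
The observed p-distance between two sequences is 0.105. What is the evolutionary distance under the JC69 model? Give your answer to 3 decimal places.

d = −(3/4) ln(1 − 4p/3) = −0.75 ln(1 − 0.14) = −0.75 ln(0.86)
  = −0.75 × (-0.150823) = 0.113117 substitutions/site.

0.113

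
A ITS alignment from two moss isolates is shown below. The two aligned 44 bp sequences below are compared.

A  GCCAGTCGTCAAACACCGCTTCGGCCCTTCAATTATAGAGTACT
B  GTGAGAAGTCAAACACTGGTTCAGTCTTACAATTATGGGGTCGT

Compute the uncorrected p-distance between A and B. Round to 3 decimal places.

0.318

The sequences differ at 14 of 44 positions.
p = 14/44 = 0.318181… ≈ 0.318 (to 3 d.p.).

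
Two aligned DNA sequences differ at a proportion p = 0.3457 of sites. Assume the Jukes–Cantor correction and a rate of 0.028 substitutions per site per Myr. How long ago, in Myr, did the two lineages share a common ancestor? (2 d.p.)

8.28

d = −(3/4) ln(1 − 4p/3) = −0.75 ln(1 − 0.460933) = −0.75 ln(0.539067)
  = −0.75 × (-0.617915) = 0.463436 substitutions/site.
Under a molecular clock d = 2μt, so t = d/(2μ) = 0.463436 / (2 × 0.028) = 8.28 Myr.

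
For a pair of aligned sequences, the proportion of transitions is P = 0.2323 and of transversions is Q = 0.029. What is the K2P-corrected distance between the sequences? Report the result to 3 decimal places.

Under the Kimura two-parameter model, d = −½ ln(1 − 2P − Q) − ¼ ln(1 − 2Q).
1 − 2P − Q = 0.5064, giving −½ ln(0.5064) = 0.340214.
1 − 2Q = 0.942, giving −¼ ln(0.942) = 0.014938.
d = 0.340214 + 0.014938 = 0.355152.

0.355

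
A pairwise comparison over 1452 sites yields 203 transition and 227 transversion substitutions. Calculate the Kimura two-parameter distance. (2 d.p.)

0.38

P = 203/1452 ≈ 0.139807 and Q = 227/1452 ≈ 0.156336.
Under the Kimura two-parameter model, d = −½ ln(1 − 2P − Q) − ¼ ln(1 − 2Q).
1 − 2P − Q = 0.56405, giving −½ ln(0.56405) = 0.286306.
1 − 2Q = 0.687328, giving −¼ ln(0.687328) = 0.093736.
d = 0.286306 + 0.093736 = 0.380042.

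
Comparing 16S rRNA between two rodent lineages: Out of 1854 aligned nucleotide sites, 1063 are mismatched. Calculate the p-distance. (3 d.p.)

p = 1063/1854 = 0.573354… ≈ 0.573 (to 3 d.p.).

0.573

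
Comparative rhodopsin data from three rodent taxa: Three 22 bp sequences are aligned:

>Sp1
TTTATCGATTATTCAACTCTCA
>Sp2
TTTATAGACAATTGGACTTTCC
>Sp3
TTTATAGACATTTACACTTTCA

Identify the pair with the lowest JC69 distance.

Sp1–Sp2: 7/22 differ, p = 0.318, d = 0.414.
Sp1–Sp3: 7/22 differ, p = 0.318, d = 0.414.
Sp2–Sp3: 4/22 differ, p = 0.182, d = 0.208.
The smallest distance is between Sp2 and Sp3.

Sp2 and Sp3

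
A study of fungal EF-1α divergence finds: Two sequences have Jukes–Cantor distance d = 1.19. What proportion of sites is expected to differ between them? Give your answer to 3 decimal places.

p = (3/4)(1 − e^(−4d/3)) = 0.75 × (1 − e^(-1.586667)) = 0.75 × (1 − 0.204606) = 0.596546.

0.597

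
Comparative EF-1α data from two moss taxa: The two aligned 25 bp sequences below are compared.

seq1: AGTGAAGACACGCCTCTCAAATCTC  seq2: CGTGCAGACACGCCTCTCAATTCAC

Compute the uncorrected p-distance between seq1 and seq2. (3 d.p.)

0.160

The sequences differ at 4 of 25 positions (sites 1, 5, 21, 24).
p = 4/25 = 0.160.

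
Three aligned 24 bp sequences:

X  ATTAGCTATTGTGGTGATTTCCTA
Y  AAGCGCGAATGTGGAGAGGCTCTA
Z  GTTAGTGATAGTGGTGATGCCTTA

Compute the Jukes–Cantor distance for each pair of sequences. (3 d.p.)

d(X,Y) = 0.608, d(X,Z) = 0.369, d(Y,Z) = 0.708

X–Y: 10/24 sites differ → p ≈ 0.416667, d = −0.75 ln(1 − 0.555556) = 0.608198 ≈ 0.608.
X–Z: 7/24 sites differ → p ≈ 0.291667, d = −0.75 ln(1 − 0.388889) = 0.369358 ≈ 0.369.
Y–Z: 11/24 sites differ → p ≈ 0.458333, d = −0.75 ln(1 − 0.611111) = 0.708346 ≈ 0.708.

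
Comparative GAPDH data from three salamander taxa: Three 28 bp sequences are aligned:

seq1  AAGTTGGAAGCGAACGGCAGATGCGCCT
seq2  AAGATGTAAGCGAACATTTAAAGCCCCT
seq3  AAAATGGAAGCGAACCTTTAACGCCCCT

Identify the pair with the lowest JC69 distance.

seq2 and seq3

seq1–seq2: 9/28 differ, p = 0.321, d = 0.420.
seq1–seq3: 9/28 differ, p = 0.321, d = 0.420.
seq2–seq3: 4/28 differ, p = 0.143, d = 0.158.
The smallest distance is between seq2 and seq3.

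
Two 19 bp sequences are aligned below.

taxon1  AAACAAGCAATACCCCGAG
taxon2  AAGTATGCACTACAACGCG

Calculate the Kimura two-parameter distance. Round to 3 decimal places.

0.508

Of 19 sites, 2 differences are transitions and 5 are transversions, so P = 2/19 ≈ 0.105263 and Q = 5/19 ≈ 0.263158.
Under the Kimura two-parameter model, d = −½ ln(1 − 2P − Q) − ¼ ln(1 − 2Q).
1 − 2P − Q = 0.526316, giving −½ ln(0.526316) = 0.320927.
1 − 2Q = 0.473684, giving −¼ ln(0.473684) = 0.186804.
d = 0.320927 + 0.186804 = 0.507731.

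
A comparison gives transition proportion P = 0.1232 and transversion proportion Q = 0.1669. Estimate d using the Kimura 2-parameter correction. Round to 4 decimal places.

Under the Kimura two-parameter model, d = −½ ln(1 − 2P − Q) − ¼ ln(1 − 2Q).
1 − 2P − Q = 0.5867, giving −½ ln(0.5867) = 0.266621.
1 − 2Q = 0.6662, giving −¼ ln(0.6662) = 0.101541.
d = 0.266621 + 0.101541 = 0.368162.

0.3682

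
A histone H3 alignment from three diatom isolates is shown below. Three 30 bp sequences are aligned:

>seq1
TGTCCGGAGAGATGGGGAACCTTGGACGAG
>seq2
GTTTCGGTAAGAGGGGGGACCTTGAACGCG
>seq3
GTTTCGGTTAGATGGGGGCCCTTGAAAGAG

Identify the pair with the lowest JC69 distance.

seq2 and seq3

seq1–seq2: 9/30 differ, p = 0.300, d = 0.383.
seq1–seq3: 9/30 differ, p = 0.300, d = 0.383.
seq2–seq3: 5/30 differ, p = 0.167, d = 0.188.
The smallest distance is between seq2 and seq3.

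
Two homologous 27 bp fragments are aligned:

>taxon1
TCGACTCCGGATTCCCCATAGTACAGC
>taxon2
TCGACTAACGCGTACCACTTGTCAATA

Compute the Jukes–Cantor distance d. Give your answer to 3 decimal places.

The sequences differ at 13 of 27 sites, so p = 13/27 ≈ 0.481481.
d = −(3/4) ln(1 − 4p/3) = −0.75 ln(1 − 0.641975) = −0.75 ln(0.358025)
  = −0.75 × (-1.027152) = 0.770364 substitutions/site.

0.770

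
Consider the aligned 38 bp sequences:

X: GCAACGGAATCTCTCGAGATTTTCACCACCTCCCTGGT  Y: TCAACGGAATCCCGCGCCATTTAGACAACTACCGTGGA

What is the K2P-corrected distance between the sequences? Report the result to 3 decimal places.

0.417

Of 38 sites, 2 differences are transitions and 10 are transversions, so P = 2/38 ≈ 0.052632 and Q = 10/38 ≈ 0.263158.
Under the Kimura two-parameter model, d = −½ ln(1 − 2P − Q) − ¼ ln(1 − 2Q).
1 − 2P − Q = 0.631578, giving −½ ln(0.631578) = 0.229767.
1 − 2Q = 0.473684, giving −¼ ln(0.473684) = 0.186804.
d = 0.229767 + 0.186804 = 0.416571.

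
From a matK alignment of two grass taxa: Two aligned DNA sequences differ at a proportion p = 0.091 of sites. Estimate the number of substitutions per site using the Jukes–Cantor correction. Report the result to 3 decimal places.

d = −(3/4) ln(1 − 4p/3) = −0.75 ln(1 − 0.121333) = −0.75 ln(0.878667)
  = −0.75 × (-0.129349) = 0.097012 substitutions/site.

0.097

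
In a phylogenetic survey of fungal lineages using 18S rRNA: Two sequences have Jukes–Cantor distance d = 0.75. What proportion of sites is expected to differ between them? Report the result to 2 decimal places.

0.47

p = (3/4)(1 − e^(−4d/3)) = 0.75 × (1 − e^(-1)) = 0.75 × (1 − 0.367879) = 0.474091.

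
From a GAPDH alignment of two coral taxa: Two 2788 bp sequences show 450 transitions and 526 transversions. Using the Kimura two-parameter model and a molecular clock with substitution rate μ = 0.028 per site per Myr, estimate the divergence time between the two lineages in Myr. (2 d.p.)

8.51

P = 450/2788 ≈ 0.161406 and Q = 526/2788 ≈ 0.188666.
Under the Kimura two-parameter model, d = −½ ln(1 − 2P − Q) − ¼ ln(1 − 2Q).
1 − 2P − Q = 0.488522, giving −½ ln(0.488522) = 0.358185.
1 − 2Q = 0.622668, giving −¼ ln(0.622668) = 0.118435.
d = 0.358185 + 0.118435 = 0.476620.
Under a molecular clock d = 2μt, so t = d/(2μ) = 0.476620 / (2 × 0.028) = 8.51 Myr.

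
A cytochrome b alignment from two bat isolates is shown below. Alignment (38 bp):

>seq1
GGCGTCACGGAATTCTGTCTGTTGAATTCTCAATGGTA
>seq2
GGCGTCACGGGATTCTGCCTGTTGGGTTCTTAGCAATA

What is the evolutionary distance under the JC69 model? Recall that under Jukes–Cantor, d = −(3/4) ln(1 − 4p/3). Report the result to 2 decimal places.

0.28

The sequences differ at 9 of 38 sites (11, 18, 25, 26, 31, 33, 34, 35, 36), so p = 9/38 ≈ 0.236842.
d = −(3/4) ln(1 − 4p/3) = −0.75 ln(1 − 0.315789) = −0.75 ln(0.684211)
  = −0.75 × (-0.379489) = 0.284617 substitutions/site.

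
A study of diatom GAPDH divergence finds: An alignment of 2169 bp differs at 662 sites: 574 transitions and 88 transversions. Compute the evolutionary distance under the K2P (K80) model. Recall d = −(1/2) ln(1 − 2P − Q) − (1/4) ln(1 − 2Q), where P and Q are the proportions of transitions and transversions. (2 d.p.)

P = 574/2169 ≈ 0.264638 and Q = 88/2169 ≈ 0.040572.
Under the Kimura two-parameter model, d = −½ ln(1 − 2P − Q) − ¼ ln(1 − 2Q).
1 − 2P − Q = 0.430152, giving −½ ln(0.430152) = 0.421808.
1 − 2Q = 0.918856, giving −¼ ln(0.918856) = 0.021156.
d = 0.421808 + 0.021156 = 0.442964.

0.44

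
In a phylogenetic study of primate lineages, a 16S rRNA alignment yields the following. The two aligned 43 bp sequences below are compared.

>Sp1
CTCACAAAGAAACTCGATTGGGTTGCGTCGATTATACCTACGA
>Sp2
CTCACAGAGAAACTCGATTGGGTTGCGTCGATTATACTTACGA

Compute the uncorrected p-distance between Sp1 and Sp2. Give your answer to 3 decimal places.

The sequences differ at 2 of 43 positions (sites 7, 38).
p = 2/43 = 0.046511… ≈ 0.047 (to 3 d.p.).

0.047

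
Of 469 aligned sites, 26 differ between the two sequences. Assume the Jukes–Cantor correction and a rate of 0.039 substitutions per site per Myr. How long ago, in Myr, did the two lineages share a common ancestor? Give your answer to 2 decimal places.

0.74

p = 26/469 ≈ 0.055437.
d = −(3/4) ln(1 − 4p/3) = −0.75 ln(1 − 0.073916) = −0.75 ln(0.926084)
  = −0.75 × (-0.076790) = 0.057593 substitutions/site.
Under a molecular clock d = 2μt, so t = d/(2μ) = 0.057593 / (2 × 0.039) = 0.74 Myr.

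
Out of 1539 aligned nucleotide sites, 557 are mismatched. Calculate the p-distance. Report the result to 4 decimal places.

0.3619

p = 557/1539 = 0.361923… ≈ 0.3619 (to 4 d.p.).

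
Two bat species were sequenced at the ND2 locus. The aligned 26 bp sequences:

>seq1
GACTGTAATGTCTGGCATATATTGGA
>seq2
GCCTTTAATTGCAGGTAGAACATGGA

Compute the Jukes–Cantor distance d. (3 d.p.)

0.539

The sequences differ at 10 of 26 sites (2, 5, 10, 11, 13, 16, 18, 20, 21, 22), so p = 10/26 ≈ 0.384615.
d = −(3/4) ln(1 − 4p/3) = −0.75 ln(1 − 0.51282) = −0.75 ln(0.48718)
  = −0.75 × (-0.719122) = 0.539342 substitutions/site.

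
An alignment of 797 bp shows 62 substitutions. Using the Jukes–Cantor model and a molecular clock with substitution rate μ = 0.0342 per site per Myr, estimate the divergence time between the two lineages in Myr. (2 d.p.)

p = 62/797 ≈ 0.077792.
d = −(3/4) ln(1 − 4p/3) = −0.75 ln(1 − 0.103723) = −0.75 ln(0.896277)
  = −0.75 × (-0.109506) = 0.082130 substitutions/site.
Under a molecular clock d = 2μt, so t = d/(2μ) = 0.082130 / (2 × 0.0342) = 1.20 Myr.

1.20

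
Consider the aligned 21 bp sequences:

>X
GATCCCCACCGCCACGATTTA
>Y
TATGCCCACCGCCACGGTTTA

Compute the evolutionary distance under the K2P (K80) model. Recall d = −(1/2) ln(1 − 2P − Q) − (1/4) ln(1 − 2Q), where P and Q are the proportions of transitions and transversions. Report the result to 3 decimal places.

Of 21 sites, 1 differences are transitions and 2 are transversions, so P = 1/21 ≈ 0.047619 and Q = 2/21 ≈ 0.095238.
Under the Kimura two-parameter model, d = −½ ln(1 − 2P − Q) − ¼ ln(1 − 2Q).
1 − 2P − Q = 0.809524, giving −½ ln(0.809524) = 0.105654.
1 − 2Q = 0.809524, giving −¼ ln(0.809524) = 0.052827.
d = 0.105654 + 0.052827 = 0.158481.

0.158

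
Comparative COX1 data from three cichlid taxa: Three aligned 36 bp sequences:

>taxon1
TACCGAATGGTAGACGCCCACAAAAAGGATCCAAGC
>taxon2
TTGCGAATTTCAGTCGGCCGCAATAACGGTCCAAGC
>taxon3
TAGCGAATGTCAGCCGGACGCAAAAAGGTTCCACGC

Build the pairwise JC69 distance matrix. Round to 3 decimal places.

d(taxon1,taxon2) = 0.392, d(taxon1,taxon3) = 0.304, d(taxon2,taxon3) = 0.264

taxon1–taxon2: 11/36 sites differ → p ≈ 0.305556, d = −0.75 ln(1 − 0.407408) = 0.392437 ≈ 0.392.
taxon1–taxon3: 9/36 sites differ → p = 0.25, d = −0.75 ln(1 − 0.333333) = 0.304098 ≈ 0.304.
taxon2–taxon3: 8/36 sites differ → p ≈ 0.222222, d = −0.75 ln(1 − 0.296296) = 0.263548 ≈ 0.264.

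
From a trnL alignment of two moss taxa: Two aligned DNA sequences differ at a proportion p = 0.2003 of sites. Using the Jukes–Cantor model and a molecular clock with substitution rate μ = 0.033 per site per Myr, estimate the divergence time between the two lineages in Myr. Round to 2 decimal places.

3.53

d = −(3/4) ln(1 − 4p/3) = −0.75 ln(1 − 0.267067) = −0.75 ln(0.732933)
  = −0.75 × (-0.310701) = 0.233026 substitutions/site.
Under a molecular clock d = 2μt, so t = d/(2μ) = 0.233026 / (2 × 0.033) = 3.53 Myr.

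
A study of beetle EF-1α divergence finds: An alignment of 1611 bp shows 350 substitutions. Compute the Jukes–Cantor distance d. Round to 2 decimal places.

0.26

p = 350/1611 ≈ 0.217256.
d = −(3/4) ln(1 − 4p/3) = −0.75 ln(1 − 0.289675) = −0.75 ln(0.710325)
  = −0.75 × (-0.342033) = 0.256525 substitutions/site.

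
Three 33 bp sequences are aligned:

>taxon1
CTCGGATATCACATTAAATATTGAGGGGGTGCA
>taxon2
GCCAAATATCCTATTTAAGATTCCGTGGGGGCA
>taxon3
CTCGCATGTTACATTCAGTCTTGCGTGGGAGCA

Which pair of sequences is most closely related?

taxon1–taxon2: 12/33 differ, p = 0.364, d = 0.497.
taxon1–taxon3: 9/33 differ, p = 0.273, d = 0.339.
taxon2–taxon3: 14/33 differ, p = 0.424, d = 0.625.
The smallest distance is between taxon1 and taxon3.

taxon1 and taxon3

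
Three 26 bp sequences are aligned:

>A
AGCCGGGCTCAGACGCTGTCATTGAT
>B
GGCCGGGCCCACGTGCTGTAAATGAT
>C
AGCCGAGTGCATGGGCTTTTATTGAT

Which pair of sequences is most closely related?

A and B

A–B: 7/26 differ, p = 0.269, d = 0.334.
A–C: 8/26 differ, p = 0.308, d = 0.396.
B–C: 9/26 differ, p = 0.346, d = 0.464.
The smallest distance is between A and B.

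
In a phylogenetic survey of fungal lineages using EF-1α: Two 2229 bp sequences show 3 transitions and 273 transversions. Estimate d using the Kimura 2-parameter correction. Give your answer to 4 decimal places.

0.1371

P = 3/2229 ≈ 0.001346 and Q = 273/2229 ≈ 0.122476.
Under the Kimura two-parameter model, d = −½ ln(1 − 2P − Q) − ¼ ln(1 − 2Q).
1 − 2P − Q = 0.874832, giving −½ ln(0.874832) = 0.066862.
1 − 2Q = 0.755048, giving −¼ ln(0.755048) = 0.070243.
d = 0.066862 + 0.070243 = 0.137105.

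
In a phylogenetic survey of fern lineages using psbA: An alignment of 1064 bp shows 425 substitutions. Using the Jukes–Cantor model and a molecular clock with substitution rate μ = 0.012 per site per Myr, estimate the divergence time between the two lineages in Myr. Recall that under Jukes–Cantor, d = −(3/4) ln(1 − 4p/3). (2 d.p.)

23.77

p = 425/1064 ≈ 0.399436.
d = −(3/4) ln(1 − 4p/3) = −0.75 ln(1 − 0.532581) = −0.75 ln(0.467419)
  = −0.75 × (-0.760529) = 0.570397 substitutions/site.
Under a molecular clock d = 2μt, so t = d/(2μ) = 0.570397 / (2 × 0.012) = 23.77 Myr.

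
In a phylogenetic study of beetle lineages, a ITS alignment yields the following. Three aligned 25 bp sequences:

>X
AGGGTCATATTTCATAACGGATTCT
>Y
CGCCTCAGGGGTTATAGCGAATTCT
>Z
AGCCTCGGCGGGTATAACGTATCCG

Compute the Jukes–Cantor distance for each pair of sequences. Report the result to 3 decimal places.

d(X,Y) = 0.572, d(X,Z) = 0.766, d(Y,Z) = 0.417

X–Y: 10/25 sites differ → p = 0.4, d = −0.75 ln(1 − 0.533333) = 0.571605 ≈ 0.572.
X–Z: 12/25 sites differ → p = 0.48, d = −0.75 ln(1 − 0.64) = 0.766238 ≈ 0.766.
Y–Z: 8/25 sites differ → p = 0.32, d = −0.75 ln(1 − 0.426667) = 0.417216 ≈ 0.417.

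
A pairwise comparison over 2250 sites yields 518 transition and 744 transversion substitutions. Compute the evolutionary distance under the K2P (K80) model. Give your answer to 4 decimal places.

1.0537

P = 518/2250 ≈ 0.230222 and Q = 744/2250 ≈ 0.330667.
Under the Kimura two-parameter model, d = −½ ln(1 − 2P − Q) − ¼ ln(1 − 2Q).
1 − 2P − Q = 0.208889, giving −½ ln(0.208889) = 0.782976.
1 − 2Q = 0.338666, giving −¼ ln(0.338666) = 0.270685.
d = 0.782976 + 0.270685 = 1.053661.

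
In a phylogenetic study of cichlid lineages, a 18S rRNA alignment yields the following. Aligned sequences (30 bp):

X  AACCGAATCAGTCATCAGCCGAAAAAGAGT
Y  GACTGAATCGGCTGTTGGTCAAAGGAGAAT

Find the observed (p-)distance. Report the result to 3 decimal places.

0.433

The sequences differ at 13 of 30 positions.
p = 13/30 = 0.433333… ≈ 0.433 (to 3 d.p.).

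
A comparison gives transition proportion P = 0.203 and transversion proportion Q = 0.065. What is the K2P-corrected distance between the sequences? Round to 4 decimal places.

Under the Kimura two-parameter model, d = −½ ln(1 − 2P − Q) − ¼ ln(1 − 2Q).
1 − 2P − Q = 0.529, giving −½ ln(0.529) = 0.318383.
1 − 2Q = 0.87, giving −¼ ln(0.87) = 0.034816.
d = 0.318383 + 0.034816 = 0.353199.

0.3532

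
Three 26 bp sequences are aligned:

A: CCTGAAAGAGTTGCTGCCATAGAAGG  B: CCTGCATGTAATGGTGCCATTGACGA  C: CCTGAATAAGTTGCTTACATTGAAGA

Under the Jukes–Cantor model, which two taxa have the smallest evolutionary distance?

A and C

A–B: 9/26 differ, p = 0.346, d = 0.464.
A–C: 6/26 differ, p = 0.231, d = 0.276.
B–C: 9/26 differ, p = 0.346, d = 0.464.
The smallest distance is between A and C.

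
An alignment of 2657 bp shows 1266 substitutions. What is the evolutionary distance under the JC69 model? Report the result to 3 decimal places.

p = 1266/2657 ≈ 0.476477.
d = −(3/4) ln(1 − 4p/3) = −0.75 ln(1 − 0.635303) = −0.75 ln(0.364697)
  = −0.75 × (-1.008688) = 0.756516 substitutions/site.

0.757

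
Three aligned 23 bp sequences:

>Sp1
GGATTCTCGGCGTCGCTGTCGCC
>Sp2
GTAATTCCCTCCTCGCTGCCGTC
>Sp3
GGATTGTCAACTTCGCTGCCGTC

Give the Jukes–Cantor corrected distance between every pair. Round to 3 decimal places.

Sp1–Sp2: 9/23 sites differ → p ≈ 0.391304, d = −0.75 ln(1 − 0.521739) = 0.553199 ≈ 0.553.
Sp1–Sp3: 6/23 sites differ → p ≈ 0.26087, d = −0.75 ln(1 − 0.347827) = 0.320584 ≈ 0.321.
Sp2–Sp3: 7/23 sites differ → p ≈ 0.304348, d = −0.75 ln(1 − 0.405797) = 0.390401 ≈ 0.390.

d(Sp1,Sp2) = 0.553, d(Sp1,Sp3) = 0.321, d(Sp2,Sp3) = 0.390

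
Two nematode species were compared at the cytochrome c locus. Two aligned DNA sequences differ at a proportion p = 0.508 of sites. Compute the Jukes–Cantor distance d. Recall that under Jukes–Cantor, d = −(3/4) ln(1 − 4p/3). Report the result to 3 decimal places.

d = −(3/4) ln(1 − 4p/3) = −0.75 ln(1 − 0.677333) = −0.75 ln(0.322667)
  = −0.75 × (-1.131134) = 0.848351 substitutions/site.

0.848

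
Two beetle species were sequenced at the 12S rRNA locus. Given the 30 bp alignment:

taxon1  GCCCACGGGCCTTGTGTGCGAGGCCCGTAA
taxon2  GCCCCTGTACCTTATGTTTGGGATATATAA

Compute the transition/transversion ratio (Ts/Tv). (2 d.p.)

Transitions are A↔G and C↔T; transversions are all other mismatches.
Transitions: 9. Transversions: 4.
R = 9/4 = 2.25.

2.25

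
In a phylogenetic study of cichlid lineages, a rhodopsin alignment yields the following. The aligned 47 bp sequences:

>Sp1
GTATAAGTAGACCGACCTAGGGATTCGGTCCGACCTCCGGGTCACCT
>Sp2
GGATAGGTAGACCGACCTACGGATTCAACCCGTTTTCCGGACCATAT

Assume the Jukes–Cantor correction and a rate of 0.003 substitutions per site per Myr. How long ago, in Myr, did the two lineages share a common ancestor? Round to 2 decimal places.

57.52

The sequences differ at 13 of 47 sites, so p = 13/47 ≈ 0.276596.
d = −(3/4) ln(1 − 4p/3) = −0.75 ln(1 − 0.368795) = −0.75 ln(0.631205)
  = −0.75 × (-0.460125) = 0.345094 substitutions/site.
Under a molecular clock d = 2μt, so t = d/(2μ) = 0.345094 / (2 × 0.003) = 57.52 Myr.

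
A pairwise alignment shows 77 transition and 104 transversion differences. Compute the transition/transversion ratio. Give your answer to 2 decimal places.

0.74

R = 77/104 = 0.740384… ≈ 0.74 (to 2 d.p.).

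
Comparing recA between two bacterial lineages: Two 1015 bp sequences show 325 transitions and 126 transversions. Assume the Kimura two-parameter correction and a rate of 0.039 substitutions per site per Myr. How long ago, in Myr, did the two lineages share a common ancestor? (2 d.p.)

P = 325/1015 ≈ 0.320197 and Q = 126/1015 ≈ 0.124138.
Under the Kimura two-parameter model, d = −½ ln(1 − 2P − Q) − ¼ ln(1 − 2Q).
1 − 2P − Q = 0.235468, giving −½ ln(0.235468) = 0.723090.
1 − 2Q = 0.751724, giving −¼ ln(0.751724) = 0.071347.
d = 0.723090 + 0.071347 = 0.794437.
Under a molecular clock d = 2μt, so t = d/(2μ) = 0.794437 / (2 × 0.039) = 10.19 Myr.

10.19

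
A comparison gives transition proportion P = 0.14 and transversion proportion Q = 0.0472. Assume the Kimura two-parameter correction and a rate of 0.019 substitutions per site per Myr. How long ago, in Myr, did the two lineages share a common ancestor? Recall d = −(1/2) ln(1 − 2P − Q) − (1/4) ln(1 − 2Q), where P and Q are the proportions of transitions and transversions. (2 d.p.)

5.87

Under the Kimura two-parameter model, d = −½ ln(1 − 2P − Q) − ¼ ln(1 − 2Q).
1 − 2P − Q = 0.6728, giving −½ ln(0.6728) = 0.198154.
1 − 2Q = 0.9056, giving −¼ ln(0.9056) = 0.024789.
d = 0.198154 + 0.024789 = 0.222943.
Under a molecular clock d = 2μt, so t = d/(2μ) = 0.222943 / (2 × 0.019) = 5.87 Myr.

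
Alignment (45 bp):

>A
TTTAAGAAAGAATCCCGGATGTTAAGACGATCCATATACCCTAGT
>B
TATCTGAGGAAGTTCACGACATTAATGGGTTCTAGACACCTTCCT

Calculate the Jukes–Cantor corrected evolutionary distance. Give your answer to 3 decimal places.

0.791

The sequences differ at 22 of 45 sites, so p = 22/45 ≈ 0.488889.
d = −(3/4) ln(1 − 4p/3) = −0.75 ln(1 − 0.651852) = −0.75 ln(0.348148)
  = −0.75 × (-1.055128) = 0.791346 substitutions/site.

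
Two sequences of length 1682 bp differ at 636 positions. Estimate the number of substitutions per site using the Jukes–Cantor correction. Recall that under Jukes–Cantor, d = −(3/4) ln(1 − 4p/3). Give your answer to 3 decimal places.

p = 636/1682 ≈ 0.378121.
d = −(3/4) ln(1 − 4p/3) = −0.75 ln(1 − 0.504161) = −0.75 ln(0.495839)
  = −0.75 × (-0.701504) = 0.526128 substitutions/site.

0.526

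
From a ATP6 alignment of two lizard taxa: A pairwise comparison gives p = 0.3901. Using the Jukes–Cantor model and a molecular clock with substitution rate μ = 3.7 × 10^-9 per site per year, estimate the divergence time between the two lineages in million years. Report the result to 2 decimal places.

d = −(3/4) ln(1 − 4p/3) = −0.75 ln(1 − 0.520133) = −0.75 ln(0.479867)
  = −0.75 × (-0.734246) = 0.550685 substitutions/site.
Under a molecular clock d = 2μt, so t = d/(2μ) = 0.550685 / (2 × 3.7 × 10^-9) = 74.42 million years.

74.42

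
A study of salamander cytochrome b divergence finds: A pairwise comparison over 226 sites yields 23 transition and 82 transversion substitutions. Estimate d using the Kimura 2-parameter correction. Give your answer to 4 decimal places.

0.7411

P = 23/226 ≈ 0.10177 and Q = 82/226 ≈ 0.362832.
Under the Kimura two-parameter model, d = −½ ln(1 − 2P − Q) − ¼ ln(1 − 2Q).
1 − 2P − Q = 0.433628, giving −½ ln(0.433628) = 0.417784.
1 − 2Q = 0.274336, giving −¼ ln(0.274336) = 0.323350.
d = 0.417784 + 0.323350 = 0.741134.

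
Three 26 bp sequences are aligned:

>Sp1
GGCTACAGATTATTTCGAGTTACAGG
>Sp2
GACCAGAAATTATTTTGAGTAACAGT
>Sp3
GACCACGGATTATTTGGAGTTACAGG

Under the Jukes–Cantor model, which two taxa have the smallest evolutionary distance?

Sp1 and Sp3

Sp1–Sp2: 7/26 differ, p = 0.269, d = 0.334.
Sp1–Sp3: 4/26 differ, p = 0.154, d = 0.172.
Sp2–Sp3: 6/26 differ, p = 0.231, d = 0.276.
The smallest distance is between Sp1 and Sp3.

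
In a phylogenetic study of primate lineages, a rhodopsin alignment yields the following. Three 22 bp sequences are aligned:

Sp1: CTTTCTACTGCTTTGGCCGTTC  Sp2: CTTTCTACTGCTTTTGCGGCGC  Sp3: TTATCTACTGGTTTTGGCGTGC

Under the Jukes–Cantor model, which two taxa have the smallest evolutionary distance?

Sp1 and Sp2

Sp1–Sp2: 4/22 differ, p = 0.182, d = 0.208.
Sp1–Sp3: 6/22 differ, p = 0.273, d = 0.339.
Sp2–Sp3: 6/22 differ, p = 0.273, d = 0.339.
The smallest distance is between Sp1 and Sp2.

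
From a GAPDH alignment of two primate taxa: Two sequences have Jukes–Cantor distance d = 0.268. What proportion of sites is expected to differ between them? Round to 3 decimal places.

p = (3/4)(1 − e^(−4d/3)) = 0.75 × (1 − e^(-0.357333)) = 0.75 × (1 − 0.699540) = 0.225345.

0.225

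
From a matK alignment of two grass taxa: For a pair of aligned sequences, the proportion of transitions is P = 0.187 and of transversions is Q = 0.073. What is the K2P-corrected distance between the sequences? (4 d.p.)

0.3357

Under the Kimura two-parameter model, d = −½ ln(1 − 2P − Q) − ¼ ln(1 − 2Q).
1 − 2P − Q = 0.553, giving −½ ln(0.553) = 0.296199.
1 − 2Q = 0.854, giving −¼ ln(0.854) = 0.039456.
d = 0.296199 + 0.039456 = 0.335655.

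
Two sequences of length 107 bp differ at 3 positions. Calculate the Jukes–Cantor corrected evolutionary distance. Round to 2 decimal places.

p = 3/107 ≈ 0.028037.
d = −(3/4) ln(1 − 4p/3) = −0.75 ln(1 − 0.037383) = −0.75 ln(0.962617)
  = −0.75 × (-0.038100) = 0.028575 substitutions/site.

0.03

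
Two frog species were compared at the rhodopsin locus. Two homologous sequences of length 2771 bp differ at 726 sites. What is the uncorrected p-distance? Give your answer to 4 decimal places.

p = 726/2771 = 0.261999… ≈ 0.2620 (to 4 d.p.).

0.2620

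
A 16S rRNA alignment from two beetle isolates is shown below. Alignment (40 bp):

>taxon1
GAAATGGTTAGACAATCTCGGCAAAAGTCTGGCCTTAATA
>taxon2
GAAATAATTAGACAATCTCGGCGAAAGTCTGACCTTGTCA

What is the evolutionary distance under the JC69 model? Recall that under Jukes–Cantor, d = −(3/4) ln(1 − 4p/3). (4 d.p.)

The sequences differ at 7 of 40 sites (6, 7, 23, 32, 37, 38, 39), so p = 7/40 = 0.175.
d = −(3/4) ln(1 − 4p/3) = −0.75 ln(1 − 0.233333) = −0.75 ln(0.766667)
  = −0.75 × (-0.265703) = 0.199277 substitutions/site.

0.1993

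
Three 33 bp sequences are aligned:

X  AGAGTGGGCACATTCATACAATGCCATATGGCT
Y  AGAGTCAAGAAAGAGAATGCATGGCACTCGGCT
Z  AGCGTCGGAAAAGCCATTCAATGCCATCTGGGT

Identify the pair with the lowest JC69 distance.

X and Z

X–Y: 16/33 differ, p = 0.485, d = 0.780.
X–Z: 9/33 differ, p = 0.273, d = 0.339.
Y–Z: 14/33 differ, p = 0.424, d = 0.625.
The smallest distance is between X and Z.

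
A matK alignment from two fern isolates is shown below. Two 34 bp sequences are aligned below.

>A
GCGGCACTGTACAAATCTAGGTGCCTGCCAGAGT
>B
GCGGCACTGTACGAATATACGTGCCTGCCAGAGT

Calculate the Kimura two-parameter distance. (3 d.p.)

Of 34 sites, 1 differences are transitions and 2 are transversions, so P = 1/34 ≈ 0.029412 and Q = 2/34 ≈ 0.058824.
Under the Kimura two-parameter model, d = −½ ln(1 − 2P − Q) − ¼ ln(1 − 2Q).
1 − 2P − Q = 0.882352, giving −½ ln(0.882352) = 0.062582.
1 − 2Q = 0.882352, giving −¼ ln(0.882352) = 0.031291.
d = 0.062582 + 0.031291 = 0.093873.

0.094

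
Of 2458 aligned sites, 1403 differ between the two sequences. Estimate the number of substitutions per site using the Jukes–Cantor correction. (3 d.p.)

1.074

p = 1403/2458 ≈ 0.570789.
d = −(3/4) ln(1 − 4p/3) = −0.75 ln(1 − 0.761052) = −0.75 ln(0.238948)
  = −0.75 × (-1.431509) = 1.073632 substitutions/site.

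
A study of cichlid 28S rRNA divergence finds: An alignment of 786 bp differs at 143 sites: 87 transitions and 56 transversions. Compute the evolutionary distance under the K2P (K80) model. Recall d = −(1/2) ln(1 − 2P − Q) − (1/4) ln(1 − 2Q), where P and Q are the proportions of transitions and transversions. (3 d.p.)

P = 87/786 ≈ 0.110687 and Q = 56/786 ≈ 0.071247.
Under the Kimura two-parameter model, d = −½ ln(1 − 2P − Q) − ¼ ln(1 − 2Q).
1 − 2P − Q = 0.707379, giving −½ ln(0.707379) = 0.173094.
1 − 2Q = 0.857506, giving −¼ ln(0.857506) = 0.038432.
d = 0.173094 + 0.038432 = 0.211526.

0.212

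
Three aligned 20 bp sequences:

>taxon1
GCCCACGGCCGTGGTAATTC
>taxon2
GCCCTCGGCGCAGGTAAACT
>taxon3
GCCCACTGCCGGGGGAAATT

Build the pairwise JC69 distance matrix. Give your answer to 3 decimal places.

d(taxon1,taxon2) = 0.471, d(taxon1,taxon3) = 0.304, d(taxon2,taxon3) = 0.471

taxon1–taxon2: 7/20 sites differ → p = 0.35, d = −0.75 ln(1 − 0.466667) = 0.471457 ≈ 0.471.
taxon1–taxon3: 5/20 sites differ → p = 0.25, d = −0.75 ln(1 − 0.333333) = 0.304098 ≈ 0.304.
taxon2–taxon3: 7/20 sites differ → p = 0.35, d = −0.75 ln(1 − 0.466667) = 0.471457 ≈ 0.471.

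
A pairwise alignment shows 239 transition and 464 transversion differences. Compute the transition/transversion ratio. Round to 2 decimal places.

R = 239/464 = 0.515086… ≈ 0.52 (to 2 d.p.).

0.52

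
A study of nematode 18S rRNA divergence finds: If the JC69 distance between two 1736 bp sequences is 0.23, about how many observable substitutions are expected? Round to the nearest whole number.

344

Invert JC69: p = (3/4)(1 − e^(−4d/3)) = 0.75 × (1 − e^(-0.306667)) = 0.75 × (1 − 0.735896) = 0.198078.
Expected differing sites = pL ≈ 0.198078 × 1736 = 343.863408 ≈ 344.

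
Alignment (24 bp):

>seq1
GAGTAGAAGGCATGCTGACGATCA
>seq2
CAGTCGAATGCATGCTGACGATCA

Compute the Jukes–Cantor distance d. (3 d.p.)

The sequences differ at 3 of 24 sites (1, 5, 9), so p = 3/24 = 0.125.
d = −(3/4) ln(1 − 4p/3) = −0.75 ln(1 − 0.166667) = −0.75 ln(0.833333)
  = −0.75 × (-0.182322) = 0.136742 substitutions/site.

0.137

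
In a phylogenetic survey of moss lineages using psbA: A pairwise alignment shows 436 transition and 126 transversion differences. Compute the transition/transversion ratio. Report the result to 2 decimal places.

R = 436/126 = 3.460317… ≈ 3.46 (to 2 d.p.).

3.46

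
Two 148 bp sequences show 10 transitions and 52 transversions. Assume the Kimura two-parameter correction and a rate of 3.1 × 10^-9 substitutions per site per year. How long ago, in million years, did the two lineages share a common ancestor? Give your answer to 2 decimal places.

102.66

P = 10/148 ≈ 0.067568 and Q = 52/148 ≈ 0.351351.
Under the Kimura two-parameter model, d = −½ ln(1 − 2P − Q) − ¼ ln(1 − 2Q).
1 − 2P − Q = 0.513513, giving −½ ln(0.513513) = 0.333240.
1 − 2Q = 0.297298, giving −¼ ln(0.297298) = 0.303255.
d = 0.333240 + 0.303255 = 0.636495.
Under a molecular clock d = 2μt, so t = d/(2μ) = 0.636495 / (2 × 3.1 × 10^-9) = 102.66 million years.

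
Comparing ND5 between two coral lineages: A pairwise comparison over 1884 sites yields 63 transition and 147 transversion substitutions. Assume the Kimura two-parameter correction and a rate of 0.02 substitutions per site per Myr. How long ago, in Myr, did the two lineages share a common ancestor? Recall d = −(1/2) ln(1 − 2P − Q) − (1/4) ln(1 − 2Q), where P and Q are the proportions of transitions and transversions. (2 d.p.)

3.02

P = 63/1884 ≈ 0.033439 and Q = 147/1884 ≈ 0.078025.
Under the Kimura two-parameter model, d = −½ ln(1 − 2P − Q) − ¼ ln(1 − 2Q).
1 − 2P − Q = 0.855097, giving −½ ln(0.855097) = 0.078270.
1 − 2Q = 0.84395, giving −¼ ln(0.84395) = 0.042416.
d = 0.078270 + 0.042416 = 0.120686.
Under a molecular clock d = 2μt, so t = d/(2μ) = 0.120686 / (2 × 0.02) = 3.02 Myr.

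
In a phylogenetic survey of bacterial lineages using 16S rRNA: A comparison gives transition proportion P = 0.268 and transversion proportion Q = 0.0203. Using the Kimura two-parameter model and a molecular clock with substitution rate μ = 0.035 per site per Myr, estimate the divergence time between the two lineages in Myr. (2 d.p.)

5.95

Under the Kimura two-parameter model, d = −½ ln(1 − 2P − Q) − ¼ ln(1 − 2Q).
1 − 2P − Q = 0.4437, giving −½ ln(0.4437) = 0.406303.
1 − 2Q = 0.9594, giving −¼ ln(0.9594) = 0.010362.
d = 0.406303 + 0.010362 = 0.416665.
Under a molecular clock d = 2μt, so t = d/(2μ) = 0.416665 / (2 × 0.035) = 5.95 Myr.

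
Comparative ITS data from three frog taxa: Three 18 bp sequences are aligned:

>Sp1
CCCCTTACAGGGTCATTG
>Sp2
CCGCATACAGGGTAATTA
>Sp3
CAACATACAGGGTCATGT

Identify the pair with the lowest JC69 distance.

Sp1 and Sp2

Sp1–Sp2: 4/18 differ, p = 0.222, d = 0.264.
Sp1–Sp3: 5/18 differ, p = 0.278, d = 0.347.
Sp2–Sp3: 5/18 differ, p = 0.278, d = 0.347.
The smallest distance is between Sp1 and Sp2.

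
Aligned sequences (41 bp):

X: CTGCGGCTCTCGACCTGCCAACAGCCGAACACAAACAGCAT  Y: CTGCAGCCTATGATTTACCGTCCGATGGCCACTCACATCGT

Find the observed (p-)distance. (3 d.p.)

0.463

The sequences differ at 19 of 41 positions.
p = 19/41 = 0.463414… ≈ 0.463 (to 3 d.p.).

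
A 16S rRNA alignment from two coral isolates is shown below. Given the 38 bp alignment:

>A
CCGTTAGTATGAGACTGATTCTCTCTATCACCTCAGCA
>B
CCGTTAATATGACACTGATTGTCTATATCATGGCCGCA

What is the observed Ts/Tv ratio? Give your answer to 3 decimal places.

Transitions are A↔G and C↔T; transversions are all other mismatches.
Transitions: 2. Transversions: 6.
R = 2/6 = 0.333333… ≈ 0.333 (to 3 d.p.).

0.333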